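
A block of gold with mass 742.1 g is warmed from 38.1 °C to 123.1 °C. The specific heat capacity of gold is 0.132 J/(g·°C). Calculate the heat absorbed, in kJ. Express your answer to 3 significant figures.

q = 8.33 kJ

q = m c ΔT = 742.1 × 0.132 × (123.1 − 38.1)
q = 742.1 × 0.132 × 85.0 = 8326 J = 8.33 kJ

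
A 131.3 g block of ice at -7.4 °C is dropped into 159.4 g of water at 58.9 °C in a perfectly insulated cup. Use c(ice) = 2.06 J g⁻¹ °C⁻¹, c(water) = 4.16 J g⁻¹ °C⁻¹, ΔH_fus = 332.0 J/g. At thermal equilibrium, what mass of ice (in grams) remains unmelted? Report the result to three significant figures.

m_ice remaining = 19.7 g

Heat to warm all ice to 0 °C: 131.3×2.06×7.4 = 2001.5 J
Heat released by water cooling to 0 °C: 159.4×4.16×58.9 = 39057 J
39057 J < 2001.5 + 131.3×332.0 = 45593.1 J, so not all ice melts; final T = 0 °C.
Heat left for melting: 39057 − 2001.5 = 37055.5 J
Mass melted = 37055.5 / 332.0 = 111.6 g
Ice remaining = 131.3 − 111.6 = 19.7 g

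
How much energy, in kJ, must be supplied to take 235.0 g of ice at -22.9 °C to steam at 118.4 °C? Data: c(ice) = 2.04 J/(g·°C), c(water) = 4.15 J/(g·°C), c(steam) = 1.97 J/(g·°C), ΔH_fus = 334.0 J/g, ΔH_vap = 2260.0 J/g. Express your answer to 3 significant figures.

q = 727 kJ

q1 (heat ice -22.9→0.0 °C): 235.0 × 2.04 × 22.9 = 10978 J
q2 (melt at 0 °C): 235.0 × 334.0 = 78490 J
q3 (heat water 0.0→100.0 °C): 235.0 × 4.15 × 100.0 = 97525 J
q4 (vaporize at 100 °C): 235.0 × 2260.0 = 531100 J
q5 (heat steam 100.0→118.4 °C): 235.0 × 1.97 × 18.4 = 8518 J
Total: 10978 + 78490 + 97525 + 531100 + 8518 = 726611 J = 727 kJ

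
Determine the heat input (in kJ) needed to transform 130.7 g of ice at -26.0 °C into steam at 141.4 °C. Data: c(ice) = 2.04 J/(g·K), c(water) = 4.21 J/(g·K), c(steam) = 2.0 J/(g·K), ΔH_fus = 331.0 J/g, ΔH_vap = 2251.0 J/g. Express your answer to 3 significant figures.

q = 410 kJ

q1 (heat ice -26.0→0.0 °C): 130.7 × 2.04 × 26.0 = 6932 J
q2 (melt at 0 °C): 130.7 × 331.0 = 43262 J
q3 (heat water 0.0→100.0 °C): 130.7 × 4.21 × 100.0 = 55025 J
q4 (vaporize at 100 °C): 130.7 × 2251.0 = 294206 J
q5 (heat steam 100.0→141.4 °C): 130.7 × 2.0 × 41.4 = 10822 J
Total: 6932 + 43262 + 55025 + 294206 + 10822 = 410247 J = 410 kJ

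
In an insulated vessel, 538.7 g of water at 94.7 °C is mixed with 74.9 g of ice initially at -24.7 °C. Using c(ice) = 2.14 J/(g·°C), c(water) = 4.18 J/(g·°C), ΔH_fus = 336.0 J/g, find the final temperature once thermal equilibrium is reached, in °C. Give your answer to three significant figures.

Heat to bring ice to 0 °C and melt it: q₁ = 74.9×2.14×24.7 + 74.9×336.0 = 29125 J
Heat the water can supply cooling to 0 °C: 538.7×4.18×94.7 = 213242 J > q₁, so all ice melts.
Energy balance: 538.7×4.18×(94.7 − T) = 29125 + 74.9×4.18×(T − 0)
2251.766(94.7 − T) = 29125 + 313.082 T
213242 − 29125 = 2564.848 T
T = 184117 / 2564.848 = 71.78 °C

T_f = 71.8 °C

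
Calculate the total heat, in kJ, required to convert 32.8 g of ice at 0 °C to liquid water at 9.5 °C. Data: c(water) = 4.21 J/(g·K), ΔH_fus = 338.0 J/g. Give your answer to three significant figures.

q = 12.4 kJ

q1 (melt at 0 °C): 32.8 × 338.0 = 11086 J
q2 (heat water 0.0→9.5 °C): 32.8 × 4.21 × 9.5 = 1312 J
Total: 11086 + 1312 = 12398 J = 12.4 kJ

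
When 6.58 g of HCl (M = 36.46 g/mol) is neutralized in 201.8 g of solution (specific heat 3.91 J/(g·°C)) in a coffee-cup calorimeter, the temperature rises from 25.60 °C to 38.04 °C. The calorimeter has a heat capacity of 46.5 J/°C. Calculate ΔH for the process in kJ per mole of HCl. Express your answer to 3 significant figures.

ΔH = -57.6 kJ/mol

|ΔT| = |38.04 − 25.60| = 12.44 °C
|q_surr| = (201.8 × 3.91 + 46.5) × 12.44 = 835.538 × 12.44 = 10390 J
n(HCl) = 6.58 / 36.46 = 0.1805 mol
Temperature rose, so q_rxn = −|q_surr| = -10.39 kJ
ΔH = q_rxn / n = -57.56 kJ/mol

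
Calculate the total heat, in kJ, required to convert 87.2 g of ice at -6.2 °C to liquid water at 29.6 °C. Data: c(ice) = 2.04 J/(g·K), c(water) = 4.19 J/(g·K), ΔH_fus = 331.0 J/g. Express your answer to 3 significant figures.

q = 40.8 kJ

q1 (heat ice -6.2→0.0 °C): 87.2 × 2.04 × 6.2 = 1103 J
q2 (melt at 0 °C): 87.2 × 331.0 = 28863 J
q3 (heat water 0.0→29.6 °C): 87.2 × 4.19 × 29.6 = 10815 J
Total: 1103 + 28863 + 10815 = 40781 J = 40.8 kJ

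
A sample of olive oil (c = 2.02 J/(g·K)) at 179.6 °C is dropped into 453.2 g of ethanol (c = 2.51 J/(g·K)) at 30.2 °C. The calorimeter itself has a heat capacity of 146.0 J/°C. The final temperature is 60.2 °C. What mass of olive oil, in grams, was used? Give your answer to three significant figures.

m = 160 g

q_gained = (453.2 × 2.51 + 146.0) × (60.2 − 30.2) = 38510 J
q_lost = m × 2.02 × (179.6 − 60.2) = 241.188 m
m = 38510 / 241.188 = 160 g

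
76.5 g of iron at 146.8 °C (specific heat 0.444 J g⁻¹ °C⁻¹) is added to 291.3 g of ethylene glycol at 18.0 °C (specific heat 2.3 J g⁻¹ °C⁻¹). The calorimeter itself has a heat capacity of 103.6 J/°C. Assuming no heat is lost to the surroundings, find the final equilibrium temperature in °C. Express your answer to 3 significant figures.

T_f = 23.4 °C

Heat lost by iron = heat gained by ethylene glycol + calorimeter.
(76.5)(0.444)(146.8 − T) = [(291.3)(2.3) + 103.6](T − 18.0)
33.966 (146.8 − T) = 773.59 (T − 18.0)
4986.2 − 33.966 T = 773.59 T − 13925
18911.2 = 807.556 T
T = 23.42 °C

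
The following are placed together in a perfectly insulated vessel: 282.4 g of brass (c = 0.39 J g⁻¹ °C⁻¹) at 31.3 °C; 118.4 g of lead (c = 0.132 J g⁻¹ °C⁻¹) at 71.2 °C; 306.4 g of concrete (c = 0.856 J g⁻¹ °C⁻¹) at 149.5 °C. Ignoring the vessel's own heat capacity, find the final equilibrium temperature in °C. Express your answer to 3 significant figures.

Σ mᵢcᵢ(T − Tᵢ) = 0  ⇒  T = Σ mᵢcᵢTᵢ / Σ mᵢcᵢ
Σ mᵢcᵢ = 282.4×0.39 + 118.4×0.132 + 306.4×0.856 = 388.0432
Σ mᵢcᵢTᵢ = 110.136×31.3 + 15.6288×71.2 + 262.2784×149.5 = 43771
T = 43771 / 388.0432 = 112.8 °C

T_f = 113 °C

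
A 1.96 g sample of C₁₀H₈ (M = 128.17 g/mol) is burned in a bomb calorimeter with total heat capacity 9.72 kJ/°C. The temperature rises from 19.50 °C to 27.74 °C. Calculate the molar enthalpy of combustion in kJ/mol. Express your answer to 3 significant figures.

ΔT = 27.74 − 19.50 = 8.24 °C
q_cal = C_cal × ΔT = 9.72 × 8.24 = 80.0928 kJ
n = 1.96 / 128.17 = 0.01529 mol
q_rxn = −q_cal = -80.0928 kJ
ΔH = -80.0928 / 0.01529 = -5238 kJ/mol

ΔH = -5240 kJ/mol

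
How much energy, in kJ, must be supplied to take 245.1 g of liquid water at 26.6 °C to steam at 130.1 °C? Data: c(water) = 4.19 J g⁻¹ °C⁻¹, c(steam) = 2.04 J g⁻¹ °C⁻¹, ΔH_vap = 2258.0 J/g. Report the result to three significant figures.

q1 (heat water 26.6→100.0 °C): 245.1 × 4.19 × 73.4 = 75380 J
q2 (vaporize at 100 °C): 245.1 × 2258.0 = 553436 J
q3 (heat steam 100.0→130.1 °C): 245.1 × 2.04 × 30.1 = 15050 J
Total: 75380 + 553436 + 15050 = 643866 J = 644 kJ

q = 644 kJ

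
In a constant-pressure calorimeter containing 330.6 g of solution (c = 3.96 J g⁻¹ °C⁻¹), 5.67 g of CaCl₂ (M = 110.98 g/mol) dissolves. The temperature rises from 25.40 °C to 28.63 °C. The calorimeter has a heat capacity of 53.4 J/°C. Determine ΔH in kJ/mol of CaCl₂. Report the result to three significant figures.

|ΔT| = |28.63 − 25.40| = 3.23 °C
|q_surr| = (330.6 × 3.96 + 53.4) × 3.23 = 1362.576 × 3.23 = 4401 J
n(CaCl₂) = 5.67 / 110.98 = 0.05109 mol
Temperature rose, so q_rxn = −|q_surr| = -4.401 kJ
ΔH = q_rxn / n = -86.14 kJ/mol

ΔH = -86.1 kJ/mol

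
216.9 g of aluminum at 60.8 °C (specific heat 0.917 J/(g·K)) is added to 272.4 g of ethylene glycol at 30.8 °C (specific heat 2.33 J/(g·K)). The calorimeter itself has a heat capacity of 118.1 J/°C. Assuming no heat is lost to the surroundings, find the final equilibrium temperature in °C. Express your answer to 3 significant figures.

Heat lost by aluminum = heat gained by ethylene glycol + calorimeter.
(216.9)(0.917)(60.8 − T) = [(272.4)(2.33) + 118.1](T − 30.8)
198.8973 (60.8 − T) = 752.792 (T − 30.8)
12093 − 198.8973 T = 752.792 T − 23186
35279 = 951.6893 T
T = 37.07 °C

T_f = 37.1 °C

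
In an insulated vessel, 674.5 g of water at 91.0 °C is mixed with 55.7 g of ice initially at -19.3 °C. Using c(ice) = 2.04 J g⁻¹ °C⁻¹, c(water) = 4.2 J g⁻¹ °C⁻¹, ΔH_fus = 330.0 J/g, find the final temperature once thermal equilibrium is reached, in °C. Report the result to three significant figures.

Heat to bring ice to 0 °C and melt it: q₁ = 55.7×2.04×19.3 + 55.7×330.0 = 20574 J
Heat the water can supply cooling to 0 °C: 674.5×4.2×91.0 = 257794 J > q₁, so all ice melts.
Energy balance: 674.5×4.2×(91.0 − T) = 20574 + 55.7×4.2×(T − 0)
2832.9(91.0 − T) = 20574 + 233.94 T
257794 − 20574 = 3066.84 T
T = 237220 / 3066.84 = 77.34998 °C

T_f = 77.3 °C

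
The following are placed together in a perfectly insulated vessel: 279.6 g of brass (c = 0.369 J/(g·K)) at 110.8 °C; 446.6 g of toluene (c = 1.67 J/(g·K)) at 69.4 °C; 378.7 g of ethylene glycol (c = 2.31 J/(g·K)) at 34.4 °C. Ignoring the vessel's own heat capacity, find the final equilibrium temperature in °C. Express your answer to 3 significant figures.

Σ mᵢcᵢ(T − Tᵢ) = 0  ⇒  T = Σ mᵢcᵢTᵢ / Σ mᵢcᵢ
Σ mᵢcᵢ = 279.6×0.369 + 446.6×1.67 + 378.7×2.31 = 1723.7914
Σ mᵢcᵢTᵢ = 103.1724×110.8 + 745.822×69.4 + 874.797×34.4 = 93285
T = 93285 / 1723.7914 = 54.12 °C

T_f = 54.1 °C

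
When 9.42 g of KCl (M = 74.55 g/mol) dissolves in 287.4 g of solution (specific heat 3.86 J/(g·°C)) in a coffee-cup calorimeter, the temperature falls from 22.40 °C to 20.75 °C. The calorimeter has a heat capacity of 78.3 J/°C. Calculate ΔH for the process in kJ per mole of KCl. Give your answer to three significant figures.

|ΔT| = |20.75 − 22.40| = 1.65 °C
|q_surr| = (287.4 × 3.86 + 78.3) × 1.65 = 1187.664 × 1.65 = 1960 J
n(KCl) = 9.42 / 74.55 = 0.1264 mol
Temperature fell, so q_rxn = +|q_surr| = 1.960 kJ
ΔH = q_rxn / n = 15.51 kJ/mol

ΔH = 15.5 kJ/mol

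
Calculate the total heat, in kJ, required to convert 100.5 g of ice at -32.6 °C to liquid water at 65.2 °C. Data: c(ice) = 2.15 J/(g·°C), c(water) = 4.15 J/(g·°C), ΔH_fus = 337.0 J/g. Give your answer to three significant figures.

q = 68.1 kJ

q1 (heat ice -32.6→0.0 °C): 100.5 × 2.15 × 32.6 = 7044 J
q2 (melt at 0 °C): 100.5 × 337.0 = 33869 J
q3 (heat water 0.0→65.2 °C): 100.5 × 4.15 × 65.2 = 27193 J
Total: 7044 + 33869 + 27193 = 68106 J = 68.1 kJ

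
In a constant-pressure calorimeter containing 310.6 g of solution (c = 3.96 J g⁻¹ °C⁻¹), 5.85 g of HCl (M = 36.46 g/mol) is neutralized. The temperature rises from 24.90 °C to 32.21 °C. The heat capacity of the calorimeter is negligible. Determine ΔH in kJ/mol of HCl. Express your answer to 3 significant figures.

|ΔT| = |32.21 − 24.90| = 7.31 °C
|q_surr| = (310.6 × 3.96) × 7.31 = 1229.976 × 7.31 = 8991.1 J
n(HCl) = 5.85 / 36.46 = 0.16045 mol
Temperature rose, so q_rxn = −|q_surr| = -8.9911 kJ
ΔH = q_rxn / n = -56.04 kJ/mol

ΔH = -56.0 kJ/mol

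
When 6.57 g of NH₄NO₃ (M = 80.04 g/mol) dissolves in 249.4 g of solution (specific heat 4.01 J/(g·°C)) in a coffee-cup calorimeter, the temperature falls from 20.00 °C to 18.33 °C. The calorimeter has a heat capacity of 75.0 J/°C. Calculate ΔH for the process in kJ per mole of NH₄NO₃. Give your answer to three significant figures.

|ΔT| = |18.33 − 20.00| = 1.67 °C
|q_surr| = (249.4 × 4.01 + 75.0) × 1.67 = 1075.094 × 1.67 = 1795 J
n(NH₄NO₃) = 6.57 / 80.04 = 0.08208 mol
Temperature fell, so q_rxn = +|q_surr| = 1.795 kJ
ΔH = q_rxn / n = 21.87 kJ/mol

ΔH = 21.9 kJ/mol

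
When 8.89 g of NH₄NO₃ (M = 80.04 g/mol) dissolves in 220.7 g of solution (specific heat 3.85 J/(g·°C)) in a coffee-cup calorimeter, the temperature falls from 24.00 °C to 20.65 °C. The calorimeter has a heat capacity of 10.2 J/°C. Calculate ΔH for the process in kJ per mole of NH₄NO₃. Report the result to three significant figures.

|ΔT| = |20.65 − 24.00| = 3.35 °C
|q_surr| = (220.7 × 3.85 + 10.2) × 3.35 = 859.895 × 3.35 = 2881 J
n(NH₄NO₃) = 8.89 / 80.04 = 0.1111 mol
Temperature fell, so q_rxn = +|q_surr| = 2.881 kJ
ΔH = q_rxn / n = 25.93 kJ/mol

ΔH = 25.9 kJ/mol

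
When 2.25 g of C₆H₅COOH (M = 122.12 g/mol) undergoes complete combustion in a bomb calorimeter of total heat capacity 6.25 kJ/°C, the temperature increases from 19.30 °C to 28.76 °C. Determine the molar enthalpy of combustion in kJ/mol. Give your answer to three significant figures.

ΔH = -3210 kJ/mol

ΔT = 28.76 − 19.30 = 9.46 °C
q_cal = C_cal × ΔT = 6.25 × 9.46 = 59.125 kJ
n = 2.25 / 122.12 = 0.01842 mol
q_rxn = −q_cal = -59.125 kJ
ΔH = -59.125 / 0.01842 = -3210 kJ/mol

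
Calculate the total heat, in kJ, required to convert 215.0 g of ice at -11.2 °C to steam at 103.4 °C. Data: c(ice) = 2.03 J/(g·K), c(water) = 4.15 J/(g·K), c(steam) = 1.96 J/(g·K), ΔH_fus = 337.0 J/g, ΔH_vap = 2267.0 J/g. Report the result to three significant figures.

q = 655 kJ

q1 (heat ice -11.2→0.0 °C): 215.0 × 2.03 × 11.2 = 4888 J
q2 (melt at 0 °C): 215.0 × 337.0 = 72455 J
q3 (heat water 0.0→100.0 °C): 215.0 × 4.15 × 100.0 = 89225 J
q4 (vaporize at 100 °C): 215.0 × 2267.0 = 487405 J
q5 (heat steam 100.0→103.4 °C): 215.0 × 1.96 × 3.4 = 1433 J
Total: 4888 + 72455 + 89225 + 487405 + 1433 = 655406 J = 655 kJ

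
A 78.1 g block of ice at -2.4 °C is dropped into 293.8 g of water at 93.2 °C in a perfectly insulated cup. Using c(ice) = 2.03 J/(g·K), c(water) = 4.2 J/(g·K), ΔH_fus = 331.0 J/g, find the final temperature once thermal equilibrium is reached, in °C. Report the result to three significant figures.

Heat to bring ice to 0 °C and melt it: q₁ = 78.1×2.03×2.4 + 78.1×331.0 = 26232 J
Heat the water can supply cooling to 0 °C: 293.8×4.2×93.2 = 115005 J > q₁, so all ice melts.
Energy balance: 293.8×4.2×(93.2 − T) = 26232 + 78.1×4.2×(T − 0)
1233.96(93.2 − T) = 26232 + 328.02 T
115005 − 26232 = 1561.98 T
T = 88773 / 1561.98 = 56.83 °C

T_f = 56.8 °C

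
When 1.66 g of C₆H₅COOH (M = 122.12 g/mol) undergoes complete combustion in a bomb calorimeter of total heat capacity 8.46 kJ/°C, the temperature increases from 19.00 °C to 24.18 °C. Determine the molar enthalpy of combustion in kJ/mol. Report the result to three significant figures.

ΔT = 24.18 − 19.00 = 5.18 °C
q_cal = C_cal × ΔT = 8.46 × 5.18 = 43.8228 kJ
n = 1.66 / 122.12 = 0.01359 mol
q_rxn = −q_cal = -43.8228 kJ
ΔH = -43.8228 / 0.01359 = -3224.6 kJ/mol

ΔH = -3220 kJ/mol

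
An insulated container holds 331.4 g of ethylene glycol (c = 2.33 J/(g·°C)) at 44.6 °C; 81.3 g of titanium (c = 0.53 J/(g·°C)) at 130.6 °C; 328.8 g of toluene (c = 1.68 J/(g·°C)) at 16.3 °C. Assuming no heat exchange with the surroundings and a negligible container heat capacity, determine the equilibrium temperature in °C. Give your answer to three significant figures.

Σ mᵢcᵢ(T − Tᵢ) = 0  ⇒  T = Σ mᵢcᵢTᵢ / Σ mᵢcᵢ
Σ mᵢcᵢ = 331.4×2.33 + 81.3×0.53 + 328.8×1.68 = 1367.635
Σ mᵢcᵢTᵢ = 772.162×44.6 + 43.089×130.6 + 552.384×16.3 = 49070
T = 49070 / 1367.635 = 35.88 °C

T_f = 35.9 °C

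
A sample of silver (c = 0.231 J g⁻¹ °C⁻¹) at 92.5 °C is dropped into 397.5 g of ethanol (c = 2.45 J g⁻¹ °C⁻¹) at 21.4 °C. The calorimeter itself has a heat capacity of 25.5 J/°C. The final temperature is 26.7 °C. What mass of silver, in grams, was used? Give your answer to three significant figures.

m = 348 g

q_gained = (397.5 × 2.45 + 25.5) × (26.7 − 21.4) = 5297 J
q_lost = m × 0.231 × (92.5 − 26.7) = 15.1998 m
m = 5297 / 15.1998 = 348 g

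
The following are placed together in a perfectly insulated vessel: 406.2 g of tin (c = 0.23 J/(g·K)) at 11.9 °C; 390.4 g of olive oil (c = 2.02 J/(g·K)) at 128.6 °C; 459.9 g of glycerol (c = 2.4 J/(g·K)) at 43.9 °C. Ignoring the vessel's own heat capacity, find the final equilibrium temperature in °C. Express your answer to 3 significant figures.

Σ mᵢcᵢ(T − Tᵢ) = 0  ⇒  T = Σ mᵢcᵢTᵢ / Σ mᵢcᵢ
Σ mᵢcᵢ = 406.2×0.23 + 390.4×2.02 + 459.9×2.4 = 1985.794
Σ mᵢcᵢTᵢ = 93.426×11.9 + 788.608×128.6 + 1103.76×43.9 = 150980
T = 150980 / 1985.794 = 76.03 °C

T_f = 76.0 °C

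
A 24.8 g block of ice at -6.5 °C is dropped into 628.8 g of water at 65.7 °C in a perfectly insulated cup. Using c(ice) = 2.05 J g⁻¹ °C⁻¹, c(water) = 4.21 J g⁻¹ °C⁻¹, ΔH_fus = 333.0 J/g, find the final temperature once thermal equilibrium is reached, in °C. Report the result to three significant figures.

T_f = 60.1 °C

Heat to bring ice to 0 °C and melt it: q₁ = 24.8×2.05×6.5 + 24.8×333.0 = 8588.9 J
Heat the water can supply cooling to 0 °C: 628.8×4.21×65.7 = 173924 J > q₁, so all ice melts.
Energy balance: 628.8×4.21×(65.7 − T) = 8588.9 + 24.8×4.21×(T − 0)
2647.248(65.7 − T) = 8588.9 + 104.408 T
173924 − 8588.9 = 2751.656 T
T = 165335.1 / 2751.656 = 60.09 °C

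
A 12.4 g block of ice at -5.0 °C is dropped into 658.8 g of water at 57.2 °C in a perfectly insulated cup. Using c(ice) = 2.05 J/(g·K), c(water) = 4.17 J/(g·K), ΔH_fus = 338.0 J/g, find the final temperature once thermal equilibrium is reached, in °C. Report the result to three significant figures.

Heat to bring ice to 0 °C and melt it: q₁ = 12.4×2.05×5.0 + 12.4×338.0 = 4318.3 J
Heat the water can supply cooling to 0 °C: 658.8×4.17×57.2 = 157140 J > q₁, so all ice melts.
Energy balance: 658.8×4.17×(57.2 − T) = 4318.3 + 12.4×4.17×(T − 0)
2747.196(57.2 − T) = 4318.3 + 51.708 T
157140 − 4318.3 = 2798.904 T
T = 152821.7 / 2798.904 = 54.60 °C

T_f = 54.6 °C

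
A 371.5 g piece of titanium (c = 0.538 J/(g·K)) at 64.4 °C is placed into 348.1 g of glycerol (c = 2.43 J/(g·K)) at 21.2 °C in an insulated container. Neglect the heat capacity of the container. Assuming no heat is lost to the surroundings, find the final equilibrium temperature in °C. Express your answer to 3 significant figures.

Heat lost by titanium = heat gained by glycerol.
(371.5)(0.538)(64.4 − T) = (348.1)(2.43)(T − 21.2)
199.867 (64.4 − T) = 845.883 (T − 21.2)
12871 − 199.867 T = 845.883 T − 17933
30804 = 1045.750 T
T = 29.46 °C

T_f = 29.5 °C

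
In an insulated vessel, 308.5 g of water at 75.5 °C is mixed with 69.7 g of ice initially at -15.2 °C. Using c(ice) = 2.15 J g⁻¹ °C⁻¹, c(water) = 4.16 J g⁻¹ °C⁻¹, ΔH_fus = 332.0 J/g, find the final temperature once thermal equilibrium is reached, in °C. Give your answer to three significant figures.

Heat to bring ice to 0 °C and melt it: q₁ = 69.7×2.15×15.2 + 69.7×332.0 = 25418 J
Heat the water can supply cooling to 0 °C: 308.5×4.16×75.5 = 96893.7 J > q₁, so all ice melts.
Energy balance: 308.5×4.16×(75.5 − T) = 25418 + 69.7×4.16×(T − 0)
1283.36(75.5 − T) = 25418 + 289.952 T
96893.7 − 25418 = 1573.312 T
T = 71475.7 / 1573.312 = 45.43 °C

T_f = 45.4 °C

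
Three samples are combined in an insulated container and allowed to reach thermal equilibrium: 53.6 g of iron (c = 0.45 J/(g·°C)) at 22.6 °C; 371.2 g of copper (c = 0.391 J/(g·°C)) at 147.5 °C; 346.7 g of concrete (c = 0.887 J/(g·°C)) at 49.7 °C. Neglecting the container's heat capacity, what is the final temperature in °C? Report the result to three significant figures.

Σ mᵢcᵢ(T − Tᵢ) = 0  ⇒  T = Σ mᵢcᵢTᵢ / Σ mᵢcᵢ
Σ mᵢcᵢ = 53.6×0.45 + 371.2×0.391 + 346.7×0.887 = 476.7821
Σ mᵢcᵢTᵢ = 24.12×22.6 + 145.1392×147.5 + 307.5229×49.7 = 37237
T = 37237 / 476.7821 = 78.10 °C

T_f = 78.1 °C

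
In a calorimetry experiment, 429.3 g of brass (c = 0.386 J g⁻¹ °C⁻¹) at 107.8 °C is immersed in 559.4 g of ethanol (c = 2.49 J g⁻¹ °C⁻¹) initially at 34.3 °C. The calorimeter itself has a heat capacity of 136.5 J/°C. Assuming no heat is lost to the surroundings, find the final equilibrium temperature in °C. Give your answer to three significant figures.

T_f = 41.5 °C

Heat lost by brass = heat gained by ethanol + calorimeter.
(429.3)(0.386)(107.8 − T) = [(559.4)(2.49) + 136.5](T − 34.3)
165.7098 (107.8 − T) = 1529.406 (T − 34.3)
17864 − 165.7098 T = 1529.406 T − 52459
70323 = 1695.1158 T
T = 41.49 °C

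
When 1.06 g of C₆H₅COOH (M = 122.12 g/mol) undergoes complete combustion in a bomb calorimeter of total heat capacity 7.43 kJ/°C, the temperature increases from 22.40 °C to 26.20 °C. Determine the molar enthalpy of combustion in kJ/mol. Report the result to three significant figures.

ΔT = 26.20 − 22.40 = 3.80 °C
q_cal = C_cal × ΔT = 7.43 × 3.80 = 28.234 kJ
n = 1.06 / 122.12 = 0.008680 mol
q_rxn = −q_cal = -28.234 kJ
ΔH = -28.234 / 0.008680 = -3253 kJ/mol

ΔH = -3250 kJ/mol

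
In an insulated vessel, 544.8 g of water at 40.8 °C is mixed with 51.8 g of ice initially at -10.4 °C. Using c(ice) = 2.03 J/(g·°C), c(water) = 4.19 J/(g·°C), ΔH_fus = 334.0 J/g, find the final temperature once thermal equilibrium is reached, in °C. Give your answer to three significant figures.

T_f = 29.9 °C

Heat to bring ice to 0 °C and melt it: q₁ = 51.8×2.03×10.4 + 51.8×334.0 = 18395 J
Heat the water can supply cooling to 0 °C: 544.8×4.19×40.8 = 93134.6 J > q₁, so all ice melts.
Energy balance: 544.8×4.19×(40.8 − T) = 18395 + 51.8×4.19×(T − 0)
2282.712(40.8 − T) = 18395 + 217.042 T
93134.6 − 18395 = 2499.754 T
T = 74739.6 / 2499.754 = 29.90 °C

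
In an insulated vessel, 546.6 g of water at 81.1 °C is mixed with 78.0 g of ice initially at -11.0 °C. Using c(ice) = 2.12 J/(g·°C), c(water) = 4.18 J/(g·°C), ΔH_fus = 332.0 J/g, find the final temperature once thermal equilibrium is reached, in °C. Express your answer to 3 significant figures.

T_f = 60.4 °C

Heat to bring ice to 0 °C and melt it: q₁ = 78.0×2.12×11.0 + 78.0×332.0 = 27715 J
Heat the water can supply cooling to 0 °C: 546.6×4.18×81.1 = 185296 J > q₁, so all ice melts.
Energy balance: 546.6×4.18×(81.1 − T) = 27715 + 78.0×4.18×(T − 0)
2284.788(81.1 − T) = 27715 + 326.04 T
185296 − 27715 = 2610.828 T
T = 157581 / 2610.828 = 60.36 °C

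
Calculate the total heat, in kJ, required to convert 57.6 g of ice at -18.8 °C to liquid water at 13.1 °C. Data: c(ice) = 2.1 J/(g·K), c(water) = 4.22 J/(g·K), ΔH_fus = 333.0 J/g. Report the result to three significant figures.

q = 24.6 kJ

q1 (heat ice -18.8→0.0 °C): 57.6 × 2.1 × 18.8 = 2274 J
q2 (melt at 0 °C): 57.6 × 333.0 = 19181 J
q3 (heat water 0.0→13.1 °C): 57.6 × 4.22 × 13.1 = 3184 J
Total: 2274 + 19181 + 3184 = 24639 J = 24.6 kJ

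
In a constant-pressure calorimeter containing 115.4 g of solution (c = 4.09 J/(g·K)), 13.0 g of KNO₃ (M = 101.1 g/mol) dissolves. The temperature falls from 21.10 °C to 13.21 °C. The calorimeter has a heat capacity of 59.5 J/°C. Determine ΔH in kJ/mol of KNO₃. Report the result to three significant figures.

ΔH = 32.6 kJ/mol

|ΔT| = |13.21 − 21.10| = 7.89 °C
|q_surr| = (115.4 × 4.09 + 59.5) × 7.89 = 531.486 × 7.89 = 4193 J
n(KNO₃) = 13.0 / 101.1 = 0.1286 mol
Temperature fell, so q_rxn = +|q_surr| = 4.193 kJ
ΔH = q_rxn / n = 32.60 kJ/mol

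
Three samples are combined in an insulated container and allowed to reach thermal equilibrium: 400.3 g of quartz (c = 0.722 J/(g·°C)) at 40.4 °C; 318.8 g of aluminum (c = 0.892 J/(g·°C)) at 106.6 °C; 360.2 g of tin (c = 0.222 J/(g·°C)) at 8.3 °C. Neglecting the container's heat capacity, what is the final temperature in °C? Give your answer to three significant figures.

Σ mᵢcᵢ(T − Tᵢ) = 0  ⇒  T = Σ mᵢcᵢTᵢ / Σ mᵢcᵢ
Σ mᵢcᵢ = 400.3×0.722 + 318.8×0.892 + 360.2×0.222 = 653.3506
Σ mᵢcᵢTᵢ = 289.0166×40.4 + 284.3696×106.6 + 79.9644×8.3 = 42654
T = 42654 / 653.3506 = 65.29 °C

T_f = 65.3 °C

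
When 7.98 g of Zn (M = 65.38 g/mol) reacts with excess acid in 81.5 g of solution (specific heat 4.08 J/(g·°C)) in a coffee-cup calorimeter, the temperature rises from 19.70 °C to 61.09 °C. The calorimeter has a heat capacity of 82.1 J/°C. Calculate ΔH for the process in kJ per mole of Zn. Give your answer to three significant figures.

ΔH = -141 kJ/mol

|ΔT| = |61.09 − 19.70| = 41.39 °C
|q_surr| = (81.5 × 4.08 + 82.1) × 41.39 = 414.62 × 41.39 = 17160 J
n(Zn) = 7.98 / 65.38 = 0.1221 mol
Temperature rose, so q_rxn = −|q_surr| = -17.16 kJ
ΔH = q_rxn / n = -140.5 kJ/mol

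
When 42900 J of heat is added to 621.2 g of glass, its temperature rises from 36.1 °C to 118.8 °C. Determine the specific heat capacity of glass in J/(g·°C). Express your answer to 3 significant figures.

c = 0.835 J/(g·°C)

c = q / (m ΔT) = 42900 / (621.2 × 82.7)
c = 42900 / 51373.24 = 0.835 J/(g·°C)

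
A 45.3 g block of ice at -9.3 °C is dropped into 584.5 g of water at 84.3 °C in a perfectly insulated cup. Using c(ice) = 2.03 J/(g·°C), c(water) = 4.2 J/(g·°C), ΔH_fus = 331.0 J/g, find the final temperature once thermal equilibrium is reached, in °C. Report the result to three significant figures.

T_f = 72.2 °C

Heat to bring ice to 0 °C and melt it: q₁ = 45.3×2.03×9.3 + 45.3×331.0 = 15850 J
Heat the water can supply cooling to 0 °C: 584.5×4.2×84.3 = 206948 J > q₁, so all ice melts.
Energy balance: 584.5×4.2×(84.3 − T) = 15850 + 45.3×4.2×(T − 0)
2454.9(84.3 − T) = 15850 + 190.26 T
206948 − 15850 = 2645.16 T
T = 191098 / 2645.16 = 72.24 °C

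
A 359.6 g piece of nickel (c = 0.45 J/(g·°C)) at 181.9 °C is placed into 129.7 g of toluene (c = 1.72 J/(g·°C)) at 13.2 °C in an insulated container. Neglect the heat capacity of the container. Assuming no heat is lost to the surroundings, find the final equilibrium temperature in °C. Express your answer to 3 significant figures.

T_f = 84.1 °C

Heat lost by nickel = heat gained by toluene.
(359.6)(0.45)(181.9 − T) = (129.7)(1.72)(T − 13.2)
161.82 (181.9 − T) = 223.084 (T − 13.2)
29435 − 161.82 T = 223.084 T − 2944.7
32379.7 = 384.904 T
T = 84.12 °C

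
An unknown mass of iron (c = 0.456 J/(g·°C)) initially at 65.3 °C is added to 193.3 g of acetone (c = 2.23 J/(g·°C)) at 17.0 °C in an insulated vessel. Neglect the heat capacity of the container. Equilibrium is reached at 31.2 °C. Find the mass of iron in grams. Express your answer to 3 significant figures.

q_gained = (193.3 × 2.23) × (31.2 − 17.0) = 6121 J
q_lost = m × 0.456 × (65.3 − 31.2) = 15.5496 m
m = 6121 / 15.5496 = 394 g

m = 394 g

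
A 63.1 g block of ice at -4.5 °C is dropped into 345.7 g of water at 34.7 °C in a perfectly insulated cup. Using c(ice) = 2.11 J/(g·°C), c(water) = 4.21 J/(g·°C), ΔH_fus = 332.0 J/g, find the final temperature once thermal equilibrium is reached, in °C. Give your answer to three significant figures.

T_f = 16.8 °C

Heat to bring ice to 0 °C and melt it: q₁ = 63.1×2.11×4.5 + 63.1×332.0 = 21548 J
Heat the water can supply cooling to 0 °C: 345.7×4.21×34.7 = 50502.3 J > q₁, so all ice melts.
Energy balance: 345.7×4.21×(34.7 − T) = 21548 + 63.1×4.21×(T − 0)
1455.397(34.7 − T) = 21548 + 265.651 T
50502.3 − 21548 = 1721.048 T
T = 28954.3 / 1721.048 = 16.82 °C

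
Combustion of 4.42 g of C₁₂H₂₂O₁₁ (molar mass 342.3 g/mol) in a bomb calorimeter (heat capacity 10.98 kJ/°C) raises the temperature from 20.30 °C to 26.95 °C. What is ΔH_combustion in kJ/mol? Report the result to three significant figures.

ΔH = -5650 kJ/mol

ΔT = 26.95 − 20.30 = 6.65 °C
q_cal = C_cal × ΔT = 10.98 × 6.65 = 73.017 kJ
n = 4.42 / 342.3 = 0.012913 mol
q_rxn = −q_cal = -73.017 kJ
ΔH = -73.017 / 0.012913 = -5654.5 kJ/mol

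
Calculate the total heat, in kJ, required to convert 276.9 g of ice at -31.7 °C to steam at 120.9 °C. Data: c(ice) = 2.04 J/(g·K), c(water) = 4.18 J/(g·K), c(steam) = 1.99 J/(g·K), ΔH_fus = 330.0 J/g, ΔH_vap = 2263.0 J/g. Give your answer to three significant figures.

q = 863 kJ

q1 (heat ice -31.7→0.0 °C): 276.9 × 2.04 × 31.7 = 17907 J
q2 (melt at 0 °C): 276.9 × 330.0 = 91377 J
q3 (heat water 0.0→100.0 °C): 276.9 × 4.18 × 100.0 = 115744 J
q4 (vaporize at 100 °C): 276.9 × 2263.0 = 626625 J
q5 (heat steam 100.0→120.9 °C): 276.9 × 1.99 × 20.9 = 11517 J
Total: 17907 + 91377 + 115744 + 626625 + 11517 = 863170 J = 863 kJ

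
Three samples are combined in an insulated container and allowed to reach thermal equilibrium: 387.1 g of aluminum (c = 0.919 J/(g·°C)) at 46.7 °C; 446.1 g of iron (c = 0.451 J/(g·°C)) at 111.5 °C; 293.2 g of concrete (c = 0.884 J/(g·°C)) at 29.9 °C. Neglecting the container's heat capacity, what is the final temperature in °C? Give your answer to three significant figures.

Σ mᵢcᵢ(T − Tᵢ) = 0  ⇒  T = Σ mᵢcᵢTᵢ / Σ mᵢcᵢ
Σ mᵢcᵢ = 387.1×0.919 + 446.1×0.451 + 293.2×0.884 = 816.1248
Σ mᵢcᵢTᵢ = 355.7449×46.7 + 201.1911×111.5 + 259.1888×29.9 = 46796
T = 46796 / 816.1248 = 57.34 °C

T_f = 57.3 °C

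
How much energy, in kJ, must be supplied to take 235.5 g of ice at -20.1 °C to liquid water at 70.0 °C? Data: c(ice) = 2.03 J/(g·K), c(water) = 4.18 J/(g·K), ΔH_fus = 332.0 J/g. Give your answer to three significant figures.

q1 (heat ice -20.1→0.0 °C): 235.5 × 2.03 × 20.1 = 9609 J
q2 (melt at 0 °C): 235.5 × 332.0 = 78186 J
q3 (heat water 0.0→70.0 °C): 235.5 × 4.18 × 70.0 = 68907 J
Total: 9609 + 78186 + 68907 = 156702 J = 157 kJ

q = 157 kJ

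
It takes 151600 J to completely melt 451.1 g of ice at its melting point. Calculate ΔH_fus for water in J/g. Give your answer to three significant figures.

ΔH_fus = 336 J/g

ΔH_fus = q / m = 151600 / 451.1 = 336 J/g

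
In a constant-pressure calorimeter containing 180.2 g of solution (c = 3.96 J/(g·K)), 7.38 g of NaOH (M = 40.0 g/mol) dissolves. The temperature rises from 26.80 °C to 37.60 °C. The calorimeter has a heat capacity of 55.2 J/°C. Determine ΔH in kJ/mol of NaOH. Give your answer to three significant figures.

ΔH = -45.0 kJ/mol

|ΔT| = |37.60 − 26.80| = 10.80 °C
|q_surr| = (180.2 × 3.96 + 55.2) × 10.80 = 768.792 × 10.80 = 8303 J
n(NaOH) = 7.38 / 40.0 = 0.1845 mol
Temperature rose, so q_rxn = −|q_surr| = -8.303 kJ
ΔH = q_rxn / n = -45.00 kJ/mol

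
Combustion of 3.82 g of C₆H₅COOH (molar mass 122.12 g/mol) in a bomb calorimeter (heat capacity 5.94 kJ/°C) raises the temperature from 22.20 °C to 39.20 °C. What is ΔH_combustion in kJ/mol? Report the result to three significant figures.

ΔH = -3230 kJ/mol

ΔT = 39.20 − 22.20 = 17.00 °C
q_cal = C_cal × ΔT = 5.94 × 17.00 = 100.98 kJ
n = 3.82 / 122.12 = 0.03128 mol
q_rxn = −q_cal = -100.98 kJ
ΔH = -100.98 / 0.03128 = -3228 kJ/mol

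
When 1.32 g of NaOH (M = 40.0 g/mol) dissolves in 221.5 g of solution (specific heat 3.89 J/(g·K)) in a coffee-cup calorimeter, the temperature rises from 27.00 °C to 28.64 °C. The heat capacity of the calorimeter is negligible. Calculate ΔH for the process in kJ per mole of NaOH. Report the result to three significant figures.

|ΔT| = |28.64 − 27.00| = 1.64 °C
|q_surr| = (221.5 × 3.89) × 1.64 = 861.635 × 1.64 = 1413 J
n(NaOH) = 1.32 / 40.0 = 0.03300 mol
Temperature rose, so q_rxn = −|q_surr| = -1.413 kJ
ΔH = q_rxn / n = -42.82 kJ/mol

ΔH = -42.8 kJ/mol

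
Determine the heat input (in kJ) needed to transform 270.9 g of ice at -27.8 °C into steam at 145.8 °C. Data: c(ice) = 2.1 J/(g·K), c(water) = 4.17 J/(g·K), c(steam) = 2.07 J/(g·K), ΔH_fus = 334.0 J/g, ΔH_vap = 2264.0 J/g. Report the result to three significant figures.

q1 (heat ice -27.8→0.0 °C): 270.9 × 2.1 × 27.8 = 15815 J
q2 (melt at 0 °C): 270.9 × 334.0 = 90481 J
q3 (heat water 0.0→100.0 °C): 270.9 × 4.17 × 100.0 = 112965 J
q4 (vaporize at 100 °C): 270.9 × 2264.0 = 613318 J
q5 (heat steam 100.0→145.8 °C): 270.9 × 2.07 × 45.8 = 25683 J
Total: 15815 + 90481 + 112965 + 613318 + 25683 = 858262 J = 858 kJ

q = 858 kJ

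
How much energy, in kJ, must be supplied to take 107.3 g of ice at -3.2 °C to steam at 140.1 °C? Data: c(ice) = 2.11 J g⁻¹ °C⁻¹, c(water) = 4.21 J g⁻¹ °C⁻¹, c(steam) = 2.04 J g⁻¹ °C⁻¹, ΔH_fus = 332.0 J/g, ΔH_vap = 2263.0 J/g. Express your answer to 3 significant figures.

q1 (heat ice -3.2→0.0 °C): 107.3 × 2.11 × 3.2 = 724 J
q2 (melt at 0 °C): 107.3 × 332.0 = 35624 J
q3 (heat water 0.0→100.0 °C): 107.3 × 4.21 × 100.0 = 45173 J
q4 (vaporize at 100 °C): 107.3 × 2263.0 = 242820 J
q5 (heat steam 100.0→140.1 °C): 107.3 × 2.04 × 40.1 = 8778 J
Total: 724 + 35624 + 45173 + 242820 + 8778 = 333119 J = 333 kJ

q = 333 kJ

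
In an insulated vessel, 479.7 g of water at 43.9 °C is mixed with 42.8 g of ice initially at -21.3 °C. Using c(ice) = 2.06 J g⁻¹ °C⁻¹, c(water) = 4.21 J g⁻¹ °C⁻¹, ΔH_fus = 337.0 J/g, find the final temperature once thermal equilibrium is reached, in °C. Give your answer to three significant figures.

Heat to bring ice to 0 °C and melt it: q₁ = 42.8×2.06×21.3 + 42.8×337.0 = 16302 J
Heat the water can supply cooling to 0 °C: 479.7×4.21×43.9 = 88657.7 J > q₁, so all ice melts.
Energy balance: 479.7×4.21×(43.9 − T) = 16302 + 42.8×4.21×(T − 0)
2019.537(43.9 − T) = 16302 + 180.188 T
88657.7 − 16302 = 2199.725 T
T = 72355.7 / 2199.725 = 32.89 °C

T_f = 32.9 °C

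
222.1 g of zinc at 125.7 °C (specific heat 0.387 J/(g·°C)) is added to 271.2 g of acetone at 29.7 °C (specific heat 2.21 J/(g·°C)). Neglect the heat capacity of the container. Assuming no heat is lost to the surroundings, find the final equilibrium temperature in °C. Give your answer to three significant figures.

Heat lost by zinc = heat gained by acetone.
(222.1)(0.387)(125.7 − T) = (271.2)(2.21)(T − 29.7)
85.9527 (125.7 − T) = 599.352 (T − 29.7)
10804 − 85.9527 T = 599.352 T − 17801
28605 = 685.3047 T
T = 41.74 °C

T_f = 41.7 °C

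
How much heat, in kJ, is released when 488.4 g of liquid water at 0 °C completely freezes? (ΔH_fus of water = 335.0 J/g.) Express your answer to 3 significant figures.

q = m × ΔH_fus = 488.4 × 335.0 = 163600 J = 164 kJ

q = 164 kJ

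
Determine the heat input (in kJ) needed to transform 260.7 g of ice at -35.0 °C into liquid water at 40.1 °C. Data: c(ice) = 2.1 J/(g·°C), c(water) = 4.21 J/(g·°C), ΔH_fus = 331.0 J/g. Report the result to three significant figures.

q1 (heat ice -35.0→0.0 °C): 260.7 × 2.1 × 35.0 = 19161 J
q2 (melt at 0 °C): 260.7 × 331.0 = 86292 J
q3 (heat water 0.0→40.1 °C): 260.7 × 4.21 × 40.1 = 44012 J
Total: 19161 + 86292 + 44012 = 149465 J = 149 kJ

q = 149 kJ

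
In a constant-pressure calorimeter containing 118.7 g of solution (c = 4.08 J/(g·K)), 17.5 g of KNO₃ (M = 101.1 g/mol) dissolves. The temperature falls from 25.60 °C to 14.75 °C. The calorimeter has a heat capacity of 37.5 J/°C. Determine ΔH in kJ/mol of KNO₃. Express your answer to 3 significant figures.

ΔH = 32.7 kJ/mol

|ΔT| = |14.75 − 25.60| = 10.85 °C
|q_surr| = (118.7 × 4.08 + 37.5) × 10.85 = 521.796 × 10.85 = 5661 J
n(KNO₃) = 17.5 / 101.1 = 0.1731 mol
Temperature fell, so q_rxn = +|q_surr| = 5.661 kJ
ΔH = q_rxn / n = 32.70 kJ/mol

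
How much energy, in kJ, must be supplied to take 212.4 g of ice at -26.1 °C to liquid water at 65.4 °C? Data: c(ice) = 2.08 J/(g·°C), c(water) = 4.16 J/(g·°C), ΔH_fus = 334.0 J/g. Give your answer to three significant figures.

q1 (heat ice -26.1→0.0 °C): 212.4 × 2.08 × 26.1 = 11531 J
q2 (melt at 0 °C): 212.4 × 334.0 = 70942 J
q3 (heat water 0.0→65.4 °C): 212.4 × 4.16 × 65.4 = 57786 J
Total: 11531 + 70942 + 57786 = 140259 J = 140 kJ

q = 140 kJ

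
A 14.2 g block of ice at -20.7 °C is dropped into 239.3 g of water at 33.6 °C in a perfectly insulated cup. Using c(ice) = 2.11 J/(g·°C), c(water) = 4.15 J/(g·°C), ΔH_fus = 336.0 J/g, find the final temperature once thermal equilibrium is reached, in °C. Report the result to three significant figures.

T_f = 26.6 °C

Heat to bring ice to 0 °C and melt it: q₁ = 14.2×2.11×20.7 + 14.2×336.0 = 5391.4 J
Heat the water can supply cooling to 0 °C: 239.3×4.15×33.6 = 33368.0 J > q₁, so all ice melts.
Energy balance: 239.3×4.15×(33.6 − T) = 5391.4 + 14.2×4.15×(T − 0)
993.095(33.6 − T) = 5391.4 + 58.93 T
33368.0 − 5391.4 = 1052.025 T
T = 27976.6 / 1052.025 = 26.59 °C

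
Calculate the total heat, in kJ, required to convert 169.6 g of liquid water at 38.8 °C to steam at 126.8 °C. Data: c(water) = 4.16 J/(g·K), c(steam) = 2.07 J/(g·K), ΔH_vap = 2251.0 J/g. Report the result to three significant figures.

q = 434 kJ

q1 (heat water 38.8→100.0 °C): 169.6 × 4.16 × 61.2 = 43179 J
q2 (vaporize at 100 °C): 169.6 × 2251.0 = 381770 J
q3 (heat steam 100.0→126.8 °C): 169.6 × 2.07 × 26.8 = 9409 J
Total: 43179 + 381770 + 9409 = 434358 J = 434 kJ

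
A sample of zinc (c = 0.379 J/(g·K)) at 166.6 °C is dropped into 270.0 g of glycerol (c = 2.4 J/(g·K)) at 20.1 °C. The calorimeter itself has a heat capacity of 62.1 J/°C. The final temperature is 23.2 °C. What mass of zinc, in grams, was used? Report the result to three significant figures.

q_gained = (270.0 × 2.4 + 62.1) × (23.2 − 20.1) = 2201 J
q_lost = m × 0.379 × (166.6 − 23.2) = 54.3486 m
m = 2201 / 54.3486 = 40.5 g

m = 40.5 g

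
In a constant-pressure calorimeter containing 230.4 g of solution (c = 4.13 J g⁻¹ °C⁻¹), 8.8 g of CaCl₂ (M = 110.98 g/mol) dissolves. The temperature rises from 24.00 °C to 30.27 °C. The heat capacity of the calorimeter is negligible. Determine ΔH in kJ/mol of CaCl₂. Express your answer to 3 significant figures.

|ΔT| = |30.27 − 24.00| = 6.27 °C
|q_surr| = (230.4 × 4.13) × 6.27 = 951.552 × 6.27 = 5966 J
n(CaCl₂) = 8.8 / 110.98 = 0.07929 mol
Temperature rose, so q_rxn = −|q_surr| = -5.966 kJ
ΔH = q_rxn / n = -75.24 kJ/mol

ΔH = -75.2 kJ/mol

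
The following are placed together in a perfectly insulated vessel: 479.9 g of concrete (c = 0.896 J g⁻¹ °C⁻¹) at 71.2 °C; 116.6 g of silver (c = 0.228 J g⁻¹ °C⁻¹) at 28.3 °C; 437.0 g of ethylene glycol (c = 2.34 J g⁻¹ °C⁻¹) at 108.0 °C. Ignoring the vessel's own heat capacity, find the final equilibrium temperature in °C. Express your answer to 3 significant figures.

Σ mᵢcᵢ(T − Tᵢ) = 0  ⇒  T = Σ mᵢcᵢTᵢ / Σ mᵢcᵢ
Σ mᵢcᵢ = 479.9×0.896 + 116.6×0.228 + 437.0×2.34 = 1479.1552
Σ mᵢcᵢTᵢ = 429.9904×71.2 + 26.5848×28.3 + 1022.58×108.0 = 141810
T = 141810 / 1479.1552 = 95.87 °C

T_f = 95.9 °C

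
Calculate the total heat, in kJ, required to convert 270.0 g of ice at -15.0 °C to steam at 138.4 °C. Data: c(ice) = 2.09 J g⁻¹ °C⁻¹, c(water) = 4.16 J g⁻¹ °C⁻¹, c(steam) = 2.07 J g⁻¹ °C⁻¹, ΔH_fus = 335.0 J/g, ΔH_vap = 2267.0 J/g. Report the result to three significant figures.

q = 845 kJ

q1 (heat ice -15.0→0.0 °C): 270.0 × 2.09 × 15.0 = 8465 J
q2 (melt at 0 °C): 270.0 × 335.0 = 90450 J
q3 (heat water 0.0→100.0 °C): 270.0 × 4.16 × 100.0 = 112320 J
q4 (vaporize at 100 °C): 270.0 × 2267.0 = 612090 J
q5 (heat steam 100.0→138.4 °C): 270.0 × 2.07 × 38.4 = 21462 J
Total: 8465 + 90450 + 112320 + 612090 + 21462 = 844787 J = 845 kJ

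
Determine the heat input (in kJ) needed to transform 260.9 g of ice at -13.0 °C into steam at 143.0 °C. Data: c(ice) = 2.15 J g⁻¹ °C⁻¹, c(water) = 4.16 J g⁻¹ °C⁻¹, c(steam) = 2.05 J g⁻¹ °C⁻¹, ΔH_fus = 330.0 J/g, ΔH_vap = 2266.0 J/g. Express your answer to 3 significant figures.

q = 816 kJ

q1 (heat ice -13.0→0.0 °C): 260.9 × 2.15 × 13.0 = 7292 J
q2 (melt at 0 °C): 260.9 × 330.0 = 86097 J
q3 (heat water 0.0→100.0 °C): 260.9 × 4.16 × 100.0 = 108534 J
q4 (vaporize at 100 °C): 260.9 × 2266.0 = 591199 J
q5 (heat steam 100.0→143.0 °C): 260.9 × 2.05 × 43.0 = 22998 J
Total: 7292 + 86097 + 108534 + 591199 + 22998 = 816120 J = 816 kJ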